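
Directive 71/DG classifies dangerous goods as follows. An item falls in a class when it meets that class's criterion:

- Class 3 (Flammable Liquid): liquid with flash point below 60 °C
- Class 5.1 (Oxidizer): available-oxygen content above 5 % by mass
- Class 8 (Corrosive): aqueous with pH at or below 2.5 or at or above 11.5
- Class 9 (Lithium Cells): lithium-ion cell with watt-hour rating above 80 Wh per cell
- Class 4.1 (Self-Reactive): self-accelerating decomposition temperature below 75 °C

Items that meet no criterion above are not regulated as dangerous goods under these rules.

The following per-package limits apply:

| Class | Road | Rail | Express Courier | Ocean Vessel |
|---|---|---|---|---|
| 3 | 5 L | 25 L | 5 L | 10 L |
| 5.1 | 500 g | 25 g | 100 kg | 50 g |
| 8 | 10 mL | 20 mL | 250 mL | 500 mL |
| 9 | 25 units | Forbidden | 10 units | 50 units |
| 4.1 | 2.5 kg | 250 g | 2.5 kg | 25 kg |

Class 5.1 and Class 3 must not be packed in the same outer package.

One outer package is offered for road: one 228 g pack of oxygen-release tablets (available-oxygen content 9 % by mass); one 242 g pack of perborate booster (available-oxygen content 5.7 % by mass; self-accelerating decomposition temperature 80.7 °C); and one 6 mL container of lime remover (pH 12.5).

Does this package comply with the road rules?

Yes

Oxygen-release tablets: available-oxygen content 9 % by mass > 5 % by mass → Class 5.1 (Oxidizer).
The perborate booster has available-oxygen content 5.7 % by mass, which is > 5 % by mass, so it is Class 5.1 (Oxidizer).
pH 12.5 meets the Class 8 criterion (Corrosive), so the lime remover is Class 8.
Class 5.1 net quantity: 228 g + 242 g = 470 g.
470 g is within the road limit of 500 g for Class 5.1.
Class 8 quantity: 6 mL.
6 mL ≤ 10 mL (road limit, Class 8) — within limit.
The segregation rule (Class 5.1 with Class 3) does not apply to Class 5.1 with Class 8.
Every hazard class is within its road limit and no segregation rule is violated.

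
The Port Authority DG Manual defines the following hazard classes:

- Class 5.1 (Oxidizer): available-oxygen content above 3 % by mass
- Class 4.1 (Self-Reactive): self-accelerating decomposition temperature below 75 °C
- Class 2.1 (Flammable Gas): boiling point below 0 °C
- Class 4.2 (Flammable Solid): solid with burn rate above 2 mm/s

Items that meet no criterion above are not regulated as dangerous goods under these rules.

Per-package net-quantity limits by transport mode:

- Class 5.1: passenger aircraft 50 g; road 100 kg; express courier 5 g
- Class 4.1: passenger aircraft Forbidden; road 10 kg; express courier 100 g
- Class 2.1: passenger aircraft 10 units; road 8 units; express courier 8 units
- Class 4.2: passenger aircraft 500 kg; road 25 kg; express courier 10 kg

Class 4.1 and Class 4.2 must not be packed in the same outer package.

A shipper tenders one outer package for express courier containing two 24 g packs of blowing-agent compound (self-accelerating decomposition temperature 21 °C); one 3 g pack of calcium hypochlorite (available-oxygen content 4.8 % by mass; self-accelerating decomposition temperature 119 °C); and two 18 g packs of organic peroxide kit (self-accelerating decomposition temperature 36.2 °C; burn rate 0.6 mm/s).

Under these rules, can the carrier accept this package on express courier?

With self-accelerating decomposition temperature 21 °C (< 75 °C), the blowing-agent compound falls in Class 4.1.
Calcium hypochlorite: available-oxygen content 4.8 % by mass > 3 % by mass → Class 5.1 (Oxidizer).
Self-accelerating decomposition temperature 36.2 °C meets the Class 4.1 criterion (Self-Reactive), so the organic peroxide kit is Class 4.1.
Class 4.1 net quantity: (two 24 g packs = 48 g) + (two 18 g packs = 36 g) = 84 g.
That is within the Class 4.1 express courier limit of 100 g.
Class 5.1 quantity: 3 g.
That is within the Class 5.1 express courier limit of 5 g.
The segregation rule (Class 4.1 with Class 4.2) does not apply to Class 4.1 with Class 5.1.
Every hazard class is within its express courier limit and no segregation rule is violated.

Yes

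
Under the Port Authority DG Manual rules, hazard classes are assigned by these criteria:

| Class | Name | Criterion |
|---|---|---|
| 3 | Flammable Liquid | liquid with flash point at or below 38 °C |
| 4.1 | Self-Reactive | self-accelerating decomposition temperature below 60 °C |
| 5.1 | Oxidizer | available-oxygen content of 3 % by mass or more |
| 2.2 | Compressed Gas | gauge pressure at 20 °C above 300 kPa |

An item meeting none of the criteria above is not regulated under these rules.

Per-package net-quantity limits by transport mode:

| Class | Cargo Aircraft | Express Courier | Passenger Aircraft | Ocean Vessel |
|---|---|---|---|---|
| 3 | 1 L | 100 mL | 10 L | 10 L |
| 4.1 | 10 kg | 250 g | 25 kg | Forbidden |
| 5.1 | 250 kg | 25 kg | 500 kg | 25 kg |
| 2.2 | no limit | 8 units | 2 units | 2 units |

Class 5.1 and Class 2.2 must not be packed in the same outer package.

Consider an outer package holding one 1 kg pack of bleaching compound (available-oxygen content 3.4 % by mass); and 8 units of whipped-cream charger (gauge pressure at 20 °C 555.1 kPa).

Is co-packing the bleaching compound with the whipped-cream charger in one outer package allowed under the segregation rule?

No

Bleaching compound: available-oxygen content 3.4 % by mass ≥ 3 % by mass → Class 5.1 (Oxidizer).
The whipped-cream charger has gauge pressure at 20 °C 555.1 kPa, which is > 300 kPa, so it is Class 2.2 (Compressed Gas).
Class 5.1 and Class 2.2 may not share an outer package.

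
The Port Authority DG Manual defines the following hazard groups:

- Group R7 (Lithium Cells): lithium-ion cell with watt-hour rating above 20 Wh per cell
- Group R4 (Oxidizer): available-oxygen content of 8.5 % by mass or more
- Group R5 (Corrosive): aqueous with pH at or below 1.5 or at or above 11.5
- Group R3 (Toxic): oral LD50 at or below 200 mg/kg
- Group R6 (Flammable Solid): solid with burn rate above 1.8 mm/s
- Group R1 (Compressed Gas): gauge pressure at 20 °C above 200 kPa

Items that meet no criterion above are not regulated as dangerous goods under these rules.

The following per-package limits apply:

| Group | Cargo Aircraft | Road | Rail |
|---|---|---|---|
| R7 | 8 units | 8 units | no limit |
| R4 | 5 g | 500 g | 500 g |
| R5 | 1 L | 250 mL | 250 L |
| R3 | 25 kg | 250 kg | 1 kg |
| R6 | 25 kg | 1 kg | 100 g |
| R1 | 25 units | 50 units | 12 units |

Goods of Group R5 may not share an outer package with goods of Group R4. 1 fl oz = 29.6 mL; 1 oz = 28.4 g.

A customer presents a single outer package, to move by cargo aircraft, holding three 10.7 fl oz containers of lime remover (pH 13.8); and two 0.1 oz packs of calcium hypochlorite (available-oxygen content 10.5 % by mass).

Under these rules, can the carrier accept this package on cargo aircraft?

No

Lime remover: pH 13.8 ≥ 11.5 → Group R5 (Corrosive).
With available-oxygen content 10.5 % by mass (≥ 8.5 % by mass), the calcium hypochlorite falls in Group R4.
Group R5 quantity: three 10.7 fl oz containers = 950.16 mL.
950.16 mL ≤ 1 L (cargo aircraft limit, Group R5) — within limit.
Group R4 quantity: two 0.1 oz packs = 5.68 g.
5.68 g exceeds the cargo aircraft limit of 5 g for Group R4.
Group R5 and Group R4 may not share an outer package.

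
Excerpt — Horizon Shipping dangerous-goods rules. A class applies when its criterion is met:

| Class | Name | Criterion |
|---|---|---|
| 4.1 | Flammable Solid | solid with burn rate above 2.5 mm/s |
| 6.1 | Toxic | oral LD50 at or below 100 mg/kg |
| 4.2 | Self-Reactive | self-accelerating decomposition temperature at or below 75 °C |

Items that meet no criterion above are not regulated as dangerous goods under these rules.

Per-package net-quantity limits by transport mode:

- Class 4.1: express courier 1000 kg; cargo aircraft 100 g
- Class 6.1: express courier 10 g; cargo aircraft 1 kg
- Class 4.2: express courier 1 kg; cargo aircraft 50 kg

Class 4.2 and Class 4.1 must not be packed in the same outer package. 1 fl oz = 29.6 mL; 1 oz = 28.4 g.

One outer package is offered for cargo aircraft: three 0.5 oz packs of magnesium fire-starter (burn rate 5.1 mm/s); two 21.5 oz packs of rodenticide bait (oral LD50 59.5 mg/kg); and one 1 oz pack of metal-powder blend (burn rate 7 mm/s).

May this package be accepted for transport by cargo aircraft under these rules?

The magnesium fire-starter has burn rate 5.1 mm/s, which is > 2.5 mm/s, so it is Class 4.1 (Flammable Solid).
Oral LD50 59.5 mg/kg meets the Class 6.1 criterion (Toxic), so the rodenticide bait is Class 6.1.
Metal-powder blend: burn rate 7 mm/s > 2.5 mm/s → Class 4.1 (Flammable Solid).
Total Class 4.1: (three 0.5 oz packs = 42.6 g) + (one 1 oz pack = 28.4 g) = 71 g.
That is within the Class 4.1 cargo aircraft limit of 100 g.
Class 6.1 quantity: two 21.5 oz packs = 1221.2 g.
1221.2 g > 1 kg (cargo aircraft limit, Class 6.1) — over the limit.
The segregation rule (Class 4.2 with Class 4.1) does not apply to Class 4.1 with Class 6.1.

No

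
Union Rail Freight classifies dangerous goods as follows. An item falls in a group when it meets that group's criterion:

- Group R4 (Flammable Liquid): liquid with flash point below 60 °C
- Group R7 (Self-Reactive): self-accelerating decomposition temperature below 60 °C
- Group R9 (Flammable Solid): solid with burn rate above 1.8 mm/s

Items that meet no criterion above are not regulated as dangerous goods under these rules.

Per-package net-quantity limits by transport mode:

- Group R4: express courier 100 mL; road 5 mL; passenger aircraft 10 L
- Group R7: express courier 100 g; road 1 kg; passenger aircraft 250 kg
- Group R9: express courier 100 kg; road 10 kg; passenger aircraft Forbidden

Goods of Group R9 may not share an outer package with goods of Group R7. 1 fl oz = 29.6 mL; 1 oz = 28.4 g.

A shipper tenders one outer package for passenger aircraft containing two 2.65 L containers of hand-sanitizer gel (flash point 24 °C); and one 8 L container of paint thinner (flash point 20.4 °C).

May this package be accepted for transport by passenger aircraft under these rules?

No

Hand-sanitizer gel: flash point 24 °C < 60 °C → Group R4 (Flammable Liquid).
Flash point 20.4 °C meets the Group R4 criterion (Flammable Liquid), so the paint thinner is Group R4.
Total Group R4: (two 2.65 L containers = 5.3 L) + 8 L = 13.3 L.
That exceeds the Group R4 passenger aircraft limit of 10 L.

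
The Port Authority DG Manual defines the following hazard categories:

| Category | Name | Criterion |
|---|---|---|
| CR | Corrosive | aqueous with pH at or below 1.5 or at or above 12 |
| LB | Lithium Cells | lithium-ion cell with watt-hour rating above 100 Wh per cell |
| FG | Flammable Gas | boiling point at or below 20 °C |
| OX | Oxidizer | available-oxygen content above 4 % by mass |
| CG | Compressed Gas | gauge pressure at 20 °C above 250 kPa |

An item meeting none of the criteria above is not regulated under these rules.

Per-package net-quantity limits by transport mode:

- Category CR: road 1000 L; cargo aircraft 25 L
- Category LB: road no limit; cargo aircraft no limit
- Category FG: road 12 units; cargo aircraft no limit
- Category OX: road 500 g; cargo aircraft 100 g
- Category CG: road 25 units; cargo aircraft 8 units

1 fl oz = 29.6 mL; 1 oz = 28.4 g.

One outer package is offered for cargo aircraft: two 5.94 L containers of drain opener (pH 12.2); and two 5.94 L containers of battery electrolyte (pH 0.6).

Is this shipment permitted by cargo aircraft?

Yes

pH 12.2 meets the Category CR criterion (Corrosive), so the drain opener is Category CR.
Battery electrolyte: pH 0.6 ≤ 1.5 → Category CR (Corrosive).
Category CR net quantity: (two 5.94 L containers = 11.88 L) + (two 5.94 L containers = 11.88 L) = 23.76 L.
That is within the Category CR cargo aircraft limit of 25 L.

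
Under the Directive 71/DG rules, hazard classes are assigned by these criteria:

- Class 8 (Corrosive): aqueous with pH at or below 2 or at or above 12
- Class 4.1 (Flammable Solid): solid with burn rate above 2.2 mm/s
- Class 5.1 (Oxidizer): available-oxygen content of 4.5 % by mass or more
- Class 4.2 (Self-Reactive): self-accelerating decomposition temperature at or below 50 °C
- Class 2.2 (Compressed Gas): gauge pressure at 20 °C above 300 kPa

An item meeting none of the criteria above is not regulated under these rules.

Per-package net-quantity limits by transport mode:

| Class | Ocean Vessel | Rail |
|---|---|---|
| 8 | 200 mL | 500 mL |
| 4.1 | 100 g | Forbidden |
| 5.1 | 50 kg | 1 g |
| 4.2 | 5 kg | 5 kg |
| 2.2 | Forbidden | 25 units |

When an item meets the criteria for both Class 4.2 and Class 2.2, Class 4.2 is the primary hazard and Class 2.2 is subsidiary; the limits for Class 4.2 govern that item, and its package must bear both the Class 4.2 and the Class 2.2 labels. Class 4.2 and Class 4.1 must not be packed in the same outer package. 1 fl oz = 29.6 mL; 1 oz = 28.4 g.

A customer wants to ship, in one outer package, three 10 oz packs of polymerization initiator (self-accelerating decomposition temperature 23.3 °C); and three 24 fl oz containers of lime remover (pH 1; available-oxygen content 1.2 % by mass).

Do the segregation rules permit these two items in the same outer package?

Yes

Self-accelerating decomposition temperature 23.3 °C meets the Class 4.2 criterion (Self-Reactive), so the polymerization initiator is Class 4.2.
With pH 1 (≤ 2), the lime remover falls in Class 8.
No segregation rule bars Class 4.2 with Class 8.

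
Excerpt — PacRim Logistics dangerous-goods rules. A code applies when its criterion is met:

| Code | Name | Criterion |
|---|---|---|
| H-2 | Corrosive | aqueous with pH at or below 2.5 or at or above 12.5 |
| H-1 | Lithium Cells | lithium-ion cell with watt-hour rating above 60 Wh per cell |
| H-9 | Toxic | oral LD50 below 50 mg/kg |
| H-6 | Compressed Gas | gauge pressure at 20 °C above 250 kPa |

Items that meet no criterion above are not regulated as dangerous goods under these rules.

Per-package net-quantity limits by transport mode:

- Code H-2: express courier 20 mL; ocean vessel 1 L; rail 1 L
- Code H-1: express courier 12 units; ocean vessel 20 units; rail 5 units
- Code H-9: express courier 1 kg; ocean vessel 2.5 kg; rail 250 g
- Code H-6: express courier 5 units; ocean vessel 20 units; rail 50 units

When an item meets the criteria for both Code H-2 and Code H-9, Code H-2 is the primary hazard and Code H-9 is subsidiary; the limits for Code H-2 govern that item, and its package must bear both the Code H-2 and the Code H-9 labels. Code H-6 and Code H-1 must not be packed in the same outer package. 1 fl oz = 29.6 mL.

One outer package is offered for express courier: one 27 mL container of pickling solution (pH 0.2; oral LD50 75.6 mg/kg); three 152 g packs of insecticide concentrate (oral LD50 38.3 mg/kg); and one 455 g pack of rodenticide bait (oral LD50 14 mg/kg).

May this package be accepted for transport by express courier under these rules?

The pickling solution has pH 0.2, which is ≤ 2.5, so it is Code H-2 (Corrosive).
Insecticide concentrate: oral LD50 38.3 mg/kg < 50 mg/kg → Code H-9 (Toxic).
Rodenticide bait: oral LD50 14 mg/kg < 50 mg/kg → Code H-9 (Toxic).
Code H-9 net quantity: (three 152 g packs = 456 g) + 455 g = 911 g.
911 g ≤ 1 kg (express courier limit, Code H-9) — within limit.
Code H-2 quantity: 27 mL.
27 mL exceeds the express courier limit of 20 mL for Code H-2.
The segregation rule (Code H-6 with Code H-1) does not apply to Code H-9 with Code H-2.

No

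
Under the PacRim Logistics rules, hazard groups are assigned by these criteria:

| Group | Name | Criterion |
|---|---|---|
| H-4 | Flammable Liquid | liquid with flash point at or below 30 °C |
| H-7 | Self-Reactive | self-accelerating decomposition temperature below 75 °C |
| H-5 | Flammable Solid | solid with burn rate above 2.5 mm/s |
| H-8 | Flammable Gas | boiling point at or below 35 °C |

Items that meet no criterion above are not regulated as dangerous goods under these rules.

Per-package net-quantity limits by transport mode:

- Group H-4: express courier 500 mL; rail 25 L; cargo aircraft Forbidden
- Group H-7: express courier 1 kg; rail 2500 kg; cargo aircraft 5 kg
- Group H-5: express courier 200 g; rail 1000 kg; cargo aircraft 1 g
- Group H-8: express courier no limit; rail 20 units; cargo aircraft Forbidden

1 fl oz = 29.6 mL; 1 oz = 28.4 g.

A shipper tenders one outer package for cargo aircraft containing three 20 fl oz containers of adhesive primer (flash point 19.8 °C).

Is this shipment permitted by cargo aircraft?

Flash point 19.8 °C meets the Group H-4 criterion (Flammable Liquid), so the adhesive primer is Group H-4.
Group H-4 quantity: three 20 fl oz containers = 1.776 L.
Group H-4 is Forbidden by cargo aircraft.

No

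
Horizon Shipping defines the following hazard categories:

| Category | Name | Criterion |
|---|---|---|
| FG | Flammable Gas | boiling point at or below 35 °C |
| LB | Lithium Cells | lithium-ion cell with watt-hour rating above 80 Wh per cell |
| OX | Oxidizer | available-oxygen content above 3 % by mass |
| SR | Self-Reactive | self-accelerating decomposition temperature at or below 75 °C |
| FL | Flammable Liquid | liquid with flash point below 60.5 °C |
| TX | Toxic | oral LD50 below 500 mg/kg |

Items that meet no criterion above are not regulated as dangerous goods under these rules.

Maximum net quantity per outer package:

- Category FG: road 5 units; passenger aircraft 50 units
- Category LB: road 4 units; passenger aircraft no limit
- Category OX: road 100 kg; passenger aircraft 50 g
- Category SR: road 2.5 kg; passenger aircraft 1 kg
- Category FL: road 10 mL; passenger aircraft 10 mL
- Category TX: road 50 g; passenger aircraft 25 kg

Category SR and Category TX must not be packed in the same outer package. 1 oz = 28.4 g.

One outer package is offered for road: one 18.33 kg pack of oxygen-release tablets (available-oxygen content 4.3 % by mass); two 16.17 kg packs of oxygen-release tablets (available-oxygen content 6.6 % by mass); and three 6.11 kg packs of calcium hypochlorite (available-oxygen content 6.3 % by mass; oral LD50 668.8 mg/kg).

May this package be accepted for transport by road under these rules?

Oxygen-release tablets: available-oxygen content 4.3 % by mass > 3 % by mass → Category OX (Oxidizer).
The oxygen-release tablets have available-oxygen content 6.6 % by mass, which is > 3 % by mass, so they are Category OX (Oxidizer).
Calcium hypochlorite: available-oxygen content 6.3 % by mass > 3 % by mass → Category OX (Oxidizer).
Category OX net quantity: 18.33 kg + (two 16.17 kg packs = 32.34 kg) + (three 6.11 kg packs = 18.33 kg) = 69 kg.
69 kg is within the road limit of 100 kg for Category OX.

Yes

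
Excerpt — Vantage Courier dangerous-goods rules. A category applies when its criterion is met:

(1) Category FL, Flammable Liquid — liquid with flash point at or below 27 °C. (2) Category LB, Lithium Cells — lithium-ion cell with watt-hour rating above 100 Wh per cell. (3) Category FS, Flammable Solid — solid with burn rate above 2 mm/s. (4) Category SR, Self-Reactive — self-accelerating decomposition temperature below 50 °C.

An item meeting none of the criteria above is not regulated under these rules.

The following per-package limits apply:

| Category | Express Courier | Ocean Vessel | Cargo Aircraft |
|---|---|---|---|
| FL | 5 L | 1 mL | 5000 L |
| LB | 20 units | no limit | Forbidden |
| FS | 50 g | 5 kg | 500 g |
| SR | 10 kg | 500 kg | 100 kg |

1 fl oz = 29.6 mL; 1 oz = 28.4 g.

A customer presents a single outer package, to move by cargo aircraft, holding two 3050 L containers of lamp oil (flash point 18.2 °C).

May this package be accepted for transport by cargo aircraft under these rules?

No

Flash point 18.2 °C meets the Category FL criterion (Flammable Liquid), so the lamp oil is Category FL.
Category FL quantity: two 3050 L containers = 6100 L.
That exceeds the Category FL cargo aircraft limit of 5000 L.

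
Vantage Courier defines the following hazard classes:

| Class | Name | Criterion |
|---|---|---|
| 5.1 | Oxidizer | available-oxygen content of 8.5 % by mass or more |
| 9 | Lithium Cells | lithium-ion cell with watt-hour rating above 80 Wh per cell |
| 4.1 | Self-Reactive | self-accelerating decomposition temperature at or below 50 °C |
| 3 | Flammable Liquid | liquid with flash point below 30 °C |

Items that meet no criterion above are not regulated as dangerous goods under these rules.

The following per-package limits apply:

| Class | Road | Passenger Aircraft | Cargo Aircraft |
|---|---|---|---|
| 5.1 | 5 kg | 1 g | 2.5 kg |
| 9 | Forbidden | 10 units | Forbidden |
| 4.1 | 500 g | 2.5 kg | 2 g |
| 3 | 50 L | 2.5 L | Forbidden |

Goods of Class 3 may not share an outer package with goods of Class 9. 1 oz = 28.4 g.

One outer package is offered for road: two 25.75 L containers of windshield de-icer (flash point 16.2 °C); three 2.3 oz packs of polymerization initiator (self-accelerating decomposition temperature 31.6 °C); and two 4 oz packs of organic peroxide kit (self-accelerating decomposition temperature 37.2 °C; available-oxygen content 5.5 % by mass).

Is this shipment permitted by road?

Windshield de-icer: flash point 16.2 °C < 30 °C → Class 3 (Flammable Liquid).
With self-accelerating decomposition temperature 31.6 °C (≤ 50 °C), the polymerization initiator falls in Class 4.1.
Self-accelerating decomposition temperature 37.2 °C meets the Class 4.1 criterion (Self-Reactive), so the organic peroxide kit is Class 4.1.
Total Class 4.1: (three 2.3 oz packs = 195.96 g) + (two 4 oz packs = 227.2 g) = 423.16 g.
423.16 g is within the road limit of 500 g for Class 4.1.
Class 3 quantity: two 25.75 L containers = 51.5 L.
That exceeds the Class 3 road limit of 50 L.
The segregation rule (Class 3 with Class 9) does not apply to Class 4.1 with Class 3.

No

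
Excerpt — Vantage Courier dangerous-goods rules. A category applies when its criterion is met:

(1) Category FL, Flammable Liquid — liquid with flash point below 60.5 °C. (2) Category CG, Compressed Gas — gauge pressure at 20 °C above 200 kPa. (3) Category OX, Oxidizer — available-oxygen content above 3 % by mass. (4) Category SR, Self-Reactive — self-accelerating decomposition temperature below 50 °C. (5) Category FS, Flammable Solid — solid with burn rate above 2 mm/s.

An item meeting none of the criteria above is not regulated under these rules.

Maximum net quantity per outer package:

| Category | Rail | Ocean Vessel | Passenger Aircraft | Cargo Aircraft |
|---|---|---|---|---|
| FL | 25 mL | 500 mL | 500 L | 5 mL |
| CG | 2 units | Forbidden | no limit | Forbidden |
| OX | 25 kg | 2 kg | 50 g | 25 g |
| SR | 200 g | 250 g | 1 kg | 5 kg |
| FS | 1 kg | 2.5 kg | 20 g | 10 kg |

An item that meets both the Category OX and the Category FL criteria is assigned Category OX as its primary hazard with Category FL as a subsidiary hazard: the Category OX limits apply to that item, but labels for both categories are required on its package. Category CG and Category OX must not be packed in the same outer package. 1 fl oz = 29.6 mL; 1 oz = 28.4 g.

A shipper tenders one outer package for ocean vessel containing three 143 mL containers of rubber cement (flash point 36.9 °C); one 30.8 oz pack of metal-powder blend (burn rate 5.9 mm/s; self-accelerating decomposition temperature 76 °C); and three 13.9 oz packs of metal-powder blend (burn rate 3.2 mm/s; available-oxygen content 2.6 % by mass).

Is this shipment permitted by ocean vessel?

Rubber cement: flash point 36.9 °C < 60.5 °C → Category FL (Flammable Liquid).
With burn rate 5.9 mm/s (> 2 mm/s), the metal-powder blend falls in Category FS.
Metal-powder blend: burn rate 3.2 mm/s > 2 mm/s → Category FS (Flammable Solid).
Category FL quantity: three 143 mL containers = 429 mL.
That is within the Category FL ocean vessel limit of 500 mL.
Category FS net quantity: (one 30.8 oz pack = 874.72 g) + (three 13.9 oz packs = 1184.28 g) = 2.059 kg.
2.059 kg ≤ 2.5 kg (ocean vessel limit, Category FS) — within limit.
The segregation rule (Category CG with Category OX) does not apply to Category FL with Category FS.
Every hazard category is within its ocean vessel limit and no segregation rule is violated.

Yes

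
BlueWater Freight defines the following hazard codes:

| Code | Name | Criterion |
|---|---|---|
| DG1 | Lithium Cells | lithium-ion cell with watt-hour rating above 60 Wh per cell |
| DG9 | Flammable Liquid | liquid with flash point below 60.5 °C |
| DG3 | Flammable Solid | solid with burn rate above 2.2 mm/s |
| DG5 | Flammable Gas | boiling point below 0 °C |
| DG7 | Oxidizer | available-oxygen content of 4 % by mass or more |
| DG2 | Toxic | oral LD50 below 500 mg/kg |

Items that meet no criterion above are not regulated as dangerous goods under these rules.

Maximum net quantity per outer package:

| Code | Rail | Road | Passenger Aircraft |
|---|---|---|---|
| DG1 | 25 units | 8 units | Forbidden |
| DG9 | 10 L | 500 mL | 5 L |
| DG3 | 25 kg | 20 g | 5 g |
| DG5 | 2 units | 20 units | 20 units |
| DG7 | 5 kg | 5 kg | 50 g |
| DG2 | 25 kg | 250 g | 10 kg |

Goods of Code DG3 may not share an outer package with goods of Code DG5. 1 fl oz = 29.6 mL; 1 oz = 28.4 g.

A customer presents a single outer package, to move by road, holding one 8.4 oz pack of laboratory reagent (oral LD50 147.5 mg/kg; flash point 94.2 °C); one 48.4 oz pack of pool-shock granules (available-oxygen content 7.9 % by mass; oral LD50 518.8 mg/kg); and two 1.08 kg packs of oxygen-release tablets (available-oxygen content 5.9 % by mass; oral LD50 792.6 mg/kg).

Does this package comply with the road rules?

Yes

The laboratory reagent has oral LD50 147.5 mg/kg, which is < 500 mg/kg, so it is Code DG2 (Toxic).
Available-oxygen content 7.9 % by mass meets the Code DG7 criterion (Oxidizer), so the pool-shock granules are Code DG7.
The oxygen-release tablets have available-oxygen content 5.9 % by mass, which is ≥ 4 % by mass, so they are Code DG7 (Oxidizer).
Total Code DG7: (one 48.4 oz pack = 1374.56 g) + (two 1.08 kg packs = 2.16 kg) = 3534.56 g.
3534.56 g is within the road limit of 5 kg for Code DG7.
Code DG2 quantity: one 8.4 oz pack = 238.56 g.
That is within the Code DG2 road limit of 250 g.
The segregation rule (Code DG3 with Code DG5) does not apply to Code DG7 with Code DG2.
Every hazard code is within its road limit and no segregation rule is violated.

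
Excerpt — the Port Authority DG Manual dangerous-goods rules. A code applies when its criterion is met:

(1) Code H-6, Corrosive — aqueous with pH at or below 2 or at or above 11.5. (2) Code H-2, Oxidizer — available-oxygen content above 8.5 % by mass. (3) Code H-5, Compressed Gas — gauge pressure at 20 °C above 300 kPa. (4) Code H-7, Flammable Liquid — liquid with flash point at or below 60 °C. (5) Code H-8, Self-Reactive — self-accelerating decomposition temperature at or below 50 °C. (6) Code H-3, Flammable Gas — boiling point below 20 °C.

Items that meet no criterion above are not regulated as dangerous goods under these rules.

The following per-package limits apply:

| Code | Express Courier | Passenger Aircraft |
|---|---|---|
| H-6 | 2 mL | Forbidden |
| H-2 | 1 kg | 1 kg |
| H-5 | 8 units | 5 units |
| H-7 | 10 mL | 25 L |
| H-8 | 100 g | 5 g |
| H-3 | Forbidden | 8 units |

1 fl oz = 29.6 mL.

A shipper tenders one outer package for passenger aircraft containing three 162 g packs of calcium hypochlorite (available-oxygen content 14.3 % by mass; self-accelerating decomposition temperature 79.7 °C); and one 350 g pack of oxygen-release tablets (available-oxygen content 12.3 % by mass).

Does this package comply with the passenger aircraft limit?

Available-oxygen content 14.3 % by mass meets the Code H-2 criterion (Oxidizer), so the calcium hypochlorite is Code H-2.
With available-oxygen content 12.3 % by mass (> 8.5 % by mass), the oxygen-release tablets fall in Code H-2.
Code H-2 net quantity: (three 162 g packs = 486 g) + 350 g = 836 g.
836 g is within the passenger aircraft limit of 1 kg for Code H-2.

Yes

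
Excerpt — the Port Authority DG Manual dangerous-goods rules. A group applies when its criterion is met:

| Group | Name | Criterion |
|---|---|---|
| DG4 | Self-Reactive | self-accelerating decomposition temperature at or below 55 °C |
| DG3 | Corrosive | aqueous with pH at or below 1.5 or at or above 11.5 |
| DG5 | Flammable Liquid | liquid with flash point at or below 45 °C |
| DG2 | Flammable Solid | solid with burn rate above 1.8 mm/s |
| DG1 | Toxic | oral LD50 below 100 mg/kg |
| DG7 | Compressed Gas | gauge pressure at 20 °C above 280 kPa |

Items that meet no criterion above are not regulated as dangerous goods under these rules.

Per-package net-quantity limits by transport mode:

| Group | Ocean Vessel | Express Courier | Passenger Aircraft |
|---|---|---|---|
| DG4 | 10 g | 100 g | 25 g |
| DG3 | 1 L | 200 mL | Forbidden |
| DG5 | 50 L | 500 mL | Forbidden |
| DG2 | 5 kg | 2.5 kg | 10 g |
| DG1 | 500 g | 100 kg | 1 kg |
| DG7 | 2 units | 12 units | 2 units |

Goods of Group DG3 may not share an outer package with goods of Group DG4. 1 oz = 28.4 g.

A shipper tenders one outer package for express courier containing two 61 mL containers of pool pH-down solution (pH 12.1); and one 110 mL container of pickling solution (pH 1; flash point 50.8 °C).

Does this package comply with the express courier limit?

No

Pool pH-down solution: pH 12.1 ≥ 11.5 → Group DG3 (Corrosive).
With pH 1 (≤ 1.5), the pickling solution falls in Group DG3.
Group DG3 net quantity: (two 61 mL containers = 122 mL) + 110 mL = 232 mL.
232 mL exceeds the express courier limit of 200 mL for Group DG3.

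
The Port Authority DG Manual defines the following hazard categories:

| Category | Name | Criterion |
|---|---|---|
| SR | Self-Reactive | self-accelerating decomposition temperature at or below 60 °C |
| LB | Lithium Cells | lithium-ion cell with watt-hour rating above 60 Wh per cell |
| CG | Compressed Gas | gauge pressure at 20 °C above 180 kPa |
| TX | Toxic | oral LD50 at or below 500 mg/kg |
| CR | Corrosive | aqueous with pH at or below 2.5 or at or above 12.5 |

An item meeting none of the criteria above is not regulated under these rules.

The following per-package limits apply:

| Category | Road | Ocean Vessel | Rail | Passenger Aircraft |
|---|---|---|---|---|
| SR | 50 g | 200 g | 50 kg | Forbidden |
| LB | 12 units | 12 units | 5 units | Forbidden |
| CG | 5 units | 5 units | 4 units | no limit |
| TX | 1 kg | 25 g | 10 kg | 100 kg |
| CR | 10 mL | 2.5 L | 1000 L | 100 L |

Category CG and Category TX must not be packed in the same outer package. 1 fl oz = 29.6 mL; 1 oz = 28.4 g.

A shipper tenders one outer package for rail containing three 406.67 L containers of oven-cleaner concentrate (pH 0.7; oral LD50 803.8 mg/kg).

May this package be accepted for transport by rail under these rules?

pH 0.7 meets the Category CR criterion (Corrosive), so the oven-cleaner concentrate is Category CR.
Category CR quantity: three 406.67 L containers = 1220.01 L.
1220.01 L exceeds the rail limit of 1000 L for Category CR.

No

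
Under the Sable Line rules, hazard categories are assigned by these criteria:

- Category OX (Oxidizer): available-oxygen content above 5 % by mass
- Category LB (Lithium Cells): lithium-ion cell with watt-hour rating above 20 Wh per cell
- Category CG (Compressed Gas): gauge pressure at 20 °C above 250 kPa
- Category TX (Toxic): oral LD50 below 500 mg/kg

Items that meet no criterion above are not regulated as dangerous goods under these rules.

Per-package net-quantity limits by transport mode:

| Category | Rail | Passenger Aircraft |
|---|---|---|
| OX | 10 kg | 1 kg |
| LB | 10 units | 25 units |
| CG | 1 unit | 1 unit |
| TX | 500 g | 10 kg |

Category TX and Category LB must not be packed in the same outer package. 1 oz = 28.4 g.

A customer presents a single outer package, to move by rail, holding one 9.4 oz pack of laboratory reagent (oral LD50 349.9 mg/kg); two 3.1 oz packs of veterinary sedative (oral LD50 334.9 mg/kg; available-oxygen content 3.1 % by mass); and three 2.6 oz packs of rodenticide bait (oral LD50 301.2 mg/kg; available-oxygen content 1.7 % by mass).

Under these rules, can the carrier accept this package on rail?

No

With oral LD50 349.9 mg/kg (< 500 mg/kg), the laboratory reagent falls in Category TX.
Oral LD50 334.9 mg/kg meets the Category TX criterion (Toxic), so the veterinary sedative is Category TX.
The rodenticide bait has oral LD50 301.2 mg/kg, which is < 500 mg/kg, so it is Category TX (Toxic).
Category TX net quantity: (one 9.4 oz pack = 266.96 g) + (two 3.1 oz packs = 176.08 g) + (three 2.6 oz packs = 221.52 g) = 664.56 g.
That exceeds the Category TX rail limit of 500 g.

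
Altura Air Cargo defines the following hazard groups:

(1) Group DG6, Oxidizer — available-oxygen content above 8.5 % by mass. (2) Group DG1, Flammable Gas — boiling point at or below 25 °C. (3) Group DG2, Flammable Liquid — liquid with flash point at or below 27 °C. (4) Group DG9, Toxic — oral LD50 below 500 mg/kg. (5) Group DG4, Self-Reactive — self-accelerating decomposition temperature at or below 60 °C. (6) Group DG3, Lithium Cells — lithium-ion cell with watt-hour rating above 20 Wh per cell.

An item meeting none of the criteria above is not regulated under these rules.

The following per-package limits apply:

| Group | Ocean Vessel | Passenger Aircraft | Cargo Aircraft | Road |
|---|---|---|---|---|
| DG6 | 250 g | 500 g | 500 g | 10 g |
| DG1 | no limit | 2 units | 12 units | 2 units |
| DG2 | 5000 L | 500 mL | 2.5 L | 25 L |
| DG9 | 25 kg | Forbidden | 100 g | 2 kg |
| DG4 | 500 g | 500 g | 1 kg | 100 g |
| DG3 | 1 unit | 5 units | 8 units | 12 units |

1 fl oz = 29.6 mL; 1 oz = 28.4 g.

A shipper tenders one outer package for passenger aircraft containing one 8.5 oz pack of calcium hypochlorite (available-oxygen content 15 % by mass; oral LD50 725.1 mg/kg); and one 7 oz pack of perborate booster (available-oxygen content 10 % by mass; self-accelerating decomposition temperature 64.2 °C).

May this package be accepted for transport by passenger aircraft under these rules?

Available-oxygen content 15 % by mass meets the Group DG6 criterion (Oxidizer), so the calcium hypochlorite is Group DG6.
With available-oxygen content 10 % by mass (> 8.5 % by mass), the perborate booster falls in Group DG6.
Total Group DG6: (one 8.5 oz pack = 241.4 g) + (one 7 oz pack = 198.8 g) = 440.2 g.
That is within the Group DG6 passenger aircraft limit of 500 g.

Yes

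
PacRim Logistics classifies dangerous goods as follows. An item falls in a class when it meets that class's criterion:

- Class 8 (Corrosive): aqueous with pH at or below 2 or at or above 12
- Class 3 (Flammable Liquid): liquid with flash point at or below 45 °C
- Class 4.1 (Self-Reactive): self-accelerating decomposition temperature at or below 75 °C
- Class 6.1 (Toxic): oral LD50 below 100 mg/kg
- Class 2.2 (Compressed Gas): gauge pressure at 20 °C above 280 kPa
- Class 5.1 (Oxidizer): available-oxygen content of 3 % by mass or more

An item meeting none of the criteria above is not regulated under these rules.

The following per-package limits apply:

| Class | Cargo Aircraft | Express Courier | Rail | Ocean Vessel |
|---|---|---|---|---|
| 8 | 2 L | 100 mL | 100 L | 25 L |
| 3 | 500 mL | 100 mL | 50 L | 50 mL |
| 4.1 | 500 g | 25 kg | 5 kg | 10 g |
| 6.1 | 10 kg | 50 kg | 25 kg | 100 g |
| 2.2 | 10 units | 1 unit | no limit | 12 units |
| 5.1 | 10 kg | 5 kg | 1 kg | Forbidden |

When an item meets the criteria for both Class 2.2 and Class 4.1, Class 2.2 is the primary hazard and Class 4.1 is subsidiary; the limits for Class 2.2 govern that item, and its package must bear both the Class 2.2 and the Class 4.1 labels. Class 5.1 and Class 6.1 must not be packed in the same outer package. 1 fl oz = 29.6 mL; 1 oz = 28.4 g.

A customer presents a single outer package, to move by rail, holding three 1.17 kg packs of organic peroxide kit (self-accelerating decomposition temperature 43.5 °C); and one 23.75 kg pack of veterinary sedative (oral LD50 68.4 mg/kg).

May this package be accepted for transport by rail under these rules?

With self-accelerating decomposition temperature 43.5 °C (≤ 75 °C), the organic peroxide kit falls in Class 4.1.
Oral LD50 68.4 mg/kg meets the Class 6.1 criterion (Toxic), so the veterinary sedative is Class 6.1.
Class 6.1 quantity: 23.75 kg.
That is within the Class 6.1 rail limit of 25 kg.
Class 4.1 quantity: three 1.17 kg packs = 3.51 kg.
That is within the Class 4.1 rail limit of 5 kg.
The segregation rule (Class 5.1 with Class 6.1) does not apply to Class 6.1 with Class 4.1.
Every hazard class is within its rail limit and no segregation rule is violated.

Yes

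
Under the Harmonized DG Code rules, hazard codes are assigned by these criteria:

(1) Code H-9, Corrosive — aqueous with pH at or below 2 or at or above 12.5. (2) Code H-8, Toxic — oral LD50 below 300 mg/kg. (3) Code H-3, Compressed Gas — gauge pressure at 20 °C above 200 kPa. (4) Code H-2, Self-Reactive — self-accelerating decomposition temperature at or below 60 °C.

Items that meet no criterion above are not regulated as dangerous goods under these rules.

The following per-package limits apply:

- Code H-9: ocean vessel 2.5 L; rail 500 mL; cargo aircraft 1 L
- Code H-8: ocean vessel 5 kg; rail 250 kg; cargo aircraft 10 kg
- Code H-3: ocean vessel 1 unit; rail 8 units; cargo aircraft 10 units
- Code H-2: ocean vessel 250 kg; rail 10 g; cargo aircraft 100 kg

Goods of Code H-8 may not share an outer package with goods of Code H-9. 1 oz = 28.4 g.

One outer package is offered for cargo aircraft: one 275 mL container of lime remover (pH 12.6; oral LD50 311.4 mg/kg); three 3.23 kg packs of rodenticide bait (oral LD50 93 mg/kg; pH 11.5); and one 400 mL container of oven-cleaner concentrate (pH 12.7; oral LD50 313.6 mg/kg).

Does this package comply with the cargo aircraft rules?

No

With pH 12.6 (≥ 12.5), the lime remover falls in Code H-9.
With oral LD50 93 mg/kg (< 300 mg/kg), the rodenticide bait falls in Code H-8.
pH 12.7 meets the Code H-9 criterion (Corrosive), so the oven-cleaner concentrate is Code H-9.
Code H-8 quantity: three 3.23 kg packs = 9.69 kg.
9.69 kg is within the cargo aircraft limit of 10 kg for Code H-8.
Code H-9 net quantity: 275 mL + 400 mL = 675 mL.
That is within the Code H-9 cargo aircraft limit of 1 L.
Code H-8 and Code H-9 may not share an outer package.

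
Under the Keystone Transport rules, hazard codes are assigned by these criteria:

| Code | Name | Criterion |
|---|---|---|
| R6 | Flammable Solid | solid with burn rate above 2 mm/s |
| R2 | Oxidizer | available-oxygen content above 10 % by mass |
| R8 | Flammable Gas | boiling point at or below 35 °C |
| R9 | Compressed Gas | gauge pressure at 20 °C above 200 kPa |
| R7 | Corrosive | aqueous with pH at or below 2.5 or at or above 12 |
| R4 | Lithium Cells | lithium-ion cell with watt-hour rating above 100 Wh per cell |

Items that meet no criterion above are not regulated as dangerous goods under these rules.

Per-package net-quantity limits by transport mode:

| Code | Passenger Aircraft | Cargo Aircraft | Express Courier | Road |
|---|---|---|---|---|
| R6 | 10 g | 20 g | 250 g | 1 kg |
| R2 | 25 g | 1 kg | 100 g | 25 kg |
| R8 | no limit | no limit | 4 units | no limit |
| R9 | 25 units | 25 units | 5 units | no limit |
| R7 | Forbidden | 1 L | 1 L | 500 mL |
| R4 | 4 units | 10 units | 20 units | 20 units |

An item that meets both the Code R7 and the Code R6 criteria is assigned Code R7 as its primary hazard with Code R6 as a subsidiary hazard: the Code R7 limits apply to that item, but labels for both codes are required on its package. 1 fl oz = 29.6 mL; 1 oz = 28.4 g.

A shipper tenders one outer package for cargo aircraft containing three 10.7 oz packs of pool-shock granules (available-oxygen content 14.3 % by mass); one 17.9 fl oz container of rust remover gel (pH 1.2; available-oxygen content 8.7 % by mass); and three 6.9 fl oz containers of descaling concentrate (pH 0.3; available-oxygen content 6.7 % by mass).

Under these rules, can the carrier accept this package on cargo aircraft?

No

Pool-shock granules: available-oxygen content 14.3 % by mass > 10 % by mass → Code R2 (Oxidizer).
pH 1.2 meets the Code R7 criterion (Corrosive), so the rust remover gel is Code R7.
pH 0.3 meets the Code R7 criterion (Corrosive), so the descaling concentrate is Code R7.
Code R7 net quantity: (one 17.9 fl oz container = 529.84 mL) + (three 6.9 fl oz containers = 612.72 mL) = 1142.56 mL.
That exceeds the Code R7 cargo aircraft limit of 1 L.
Code R2 quantity: three 10.7 oz packs = 911.64 g.
911.64 g is within the cargo aircraft limit of 1 kg for Code R2.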